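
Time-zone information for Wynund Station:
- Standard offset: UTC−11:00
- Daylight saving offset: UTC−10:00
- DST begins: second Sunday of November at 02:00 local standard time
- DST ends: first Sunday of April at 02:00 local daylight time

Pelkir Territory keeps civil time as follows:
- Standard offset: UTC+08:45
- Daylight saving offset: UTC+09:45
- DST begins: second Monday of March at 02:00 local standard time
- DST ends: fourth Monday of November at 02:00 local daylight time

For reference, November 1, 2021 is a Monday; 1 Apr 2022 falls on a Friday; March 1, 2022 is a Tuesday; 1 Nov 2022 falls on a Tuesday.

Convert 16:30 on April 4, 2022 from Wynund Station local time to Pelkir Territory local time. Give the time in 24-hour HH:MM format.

13:15

1 November 2021 is a Monday, so the first Sunday is November 7 and the second is November 14.
1 April 2022 is a Friday, so the first Sunday is April 3.
Daylight saving runs 14 November 2021 – 3 April 2022; April 4, 2022 is outside that window, so Wynund Station is on standard time at UTC−11:00.
16:30 Wynund Station + 11h = 03:30 UTC (rolling into the next day, 5 April 2022).
1 March 2022 is a Tuesday, so the first Monday is March 7 and the second is March 14.
1 November 2022 is a Tuesday, so the first Monday is November 7 and the fourth is November 28.
At the standard offset (UTC+08:45), 03:30 UTC + 8h45m = 12:15 Pelkir Territory standard time.
The standard-time date in Pelkir Territory, April 5, 2022, falls between 14 March and 28 November, so daylight saving is in effect and Pelkir Territory is at UTC+09:45.
03:30 UTC + 9h45m = 13:15 Pelkir Territory.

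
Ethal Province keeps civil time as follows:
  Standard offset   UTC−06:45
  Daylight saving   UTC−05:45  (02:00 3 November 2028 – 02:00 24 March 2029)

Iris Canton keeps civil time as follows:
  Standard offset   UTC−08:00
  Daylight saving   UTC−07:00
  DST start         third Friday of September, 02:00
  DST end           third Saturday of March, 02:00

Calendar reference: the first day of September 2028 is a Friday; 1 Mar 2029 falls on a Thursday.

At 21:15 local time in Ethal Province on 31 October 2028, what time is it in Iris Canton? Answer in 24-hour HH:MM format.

21:00

Daylight saving runs 3 November 2028 – 24 March 2029; 31 October 2028 is outside that window, so Ethal Province is on standard time at UTC−06:45.
21:15 Ethal Province + 6h45m = 04:00 UTC (rolling into the next day, 1 November 2028).
1 September 2028 is a Friday, so the first Friday is September 1 and the third is September 15.
1 March 2029 is a Thursday, so the first Saturday is March 3 and the third is March 17.
At the standard offset (UTC−08:00), 04:00 UTC − 8h = 20:00 Iris Canton standard time (rolling into the previous day, 31 October 2028).
The standard-time date in Iris Canton, 31 October 2028, falls between 15 September 2028 and 17 March 2029, so daylight saving is in effect and Iris Canton is at UTC−07:00.
04:00 UTC − 7h = 21:00 Iris Canton (rolling into the previous day, 31 October 2028).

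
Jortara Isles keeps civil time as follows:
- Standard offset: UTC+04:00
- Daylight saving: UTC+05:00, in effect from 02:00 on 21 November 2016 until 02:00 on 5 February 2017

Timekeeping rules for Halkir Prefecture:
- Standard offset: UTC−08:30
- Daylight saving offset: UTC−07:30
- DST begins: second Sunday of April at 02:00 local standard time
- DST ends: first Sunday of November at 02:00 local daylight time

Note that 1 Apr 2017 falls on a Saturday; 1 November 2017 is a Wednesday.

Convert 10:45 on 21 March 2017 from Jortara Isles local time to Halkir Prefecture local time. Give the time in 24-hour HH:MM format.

22:15

Daylight saving runs 21 November 2016 – 5 February 2017; 21 March 2017 is outside that window, so Jortara Isles is on standard time at UTC+04:00.
10:45 Jortara Isles − 4h = 06:45 UTC.
1 April 2017 is a Saturday, so the first Sunday is April 2 and the second is April 9.
1 November 2017 is a Wednesday, so the first Sunday is November 5.
At the standard offset (UTC−08:30), 06:45 UTC − 8h30m = 22:15 Halkir Prefecture standard time (rolling into the previous day, 20 March 2017).
The standard-time date in Halkir Prefecture, 20 March 2017, does not fall between 9 April and 5 November, so daylight saving is not in effect and Halkir Prefecture is at UTC−08:30.
06:45 UTC − 8h30m = 22:15 Halkir Prefecture (rolling into the previous day, 20 March 2017).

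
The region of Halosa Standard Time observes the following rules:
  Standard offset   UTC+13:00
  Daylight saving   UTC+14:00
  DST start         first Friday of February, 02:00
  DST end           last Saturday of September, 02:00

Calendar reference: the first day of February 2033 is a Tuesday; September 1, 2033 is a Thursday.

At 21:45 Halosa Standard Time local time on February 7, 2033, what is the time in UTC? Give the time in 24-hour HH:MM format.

1 February 2033 is a Tuesday, so the first Friday is February 4.
1 September 2033 is a Thursday, so Saturdays fall on 3, 10, 17, 24; the last is September 24.
February 7, 2033 lies within the daylight-saving period (4 February – 24 September), so Halosa Standard Time is on daylight time, UTC+14:00.
21:45 local − 14h = 07:45 UTC.

07:45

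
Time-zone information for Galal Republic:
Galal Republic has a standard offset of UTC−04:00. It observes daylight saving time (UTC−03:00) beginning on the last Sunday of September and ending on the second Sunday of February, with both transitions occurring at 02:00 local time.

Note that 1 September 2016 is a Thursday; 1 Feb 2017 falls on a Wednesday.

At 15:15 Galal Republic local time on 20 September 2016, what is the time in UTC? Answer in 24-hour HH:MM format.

19:15

1 September 2016 is a Thursday, so Sundays fall on 4, 11, 18, 25; the last is September 25.
1 February 2017 is a Wednesday, so the first Sunday is February 5 and the second is February 12.
Daylight saving runs 25 September 2016 – 12 February 2017; 20 September 2016 is outside that window, so Galal Republic is on standard time at UTC−04:00.
15:15 local + 4h = 19:15 UTC.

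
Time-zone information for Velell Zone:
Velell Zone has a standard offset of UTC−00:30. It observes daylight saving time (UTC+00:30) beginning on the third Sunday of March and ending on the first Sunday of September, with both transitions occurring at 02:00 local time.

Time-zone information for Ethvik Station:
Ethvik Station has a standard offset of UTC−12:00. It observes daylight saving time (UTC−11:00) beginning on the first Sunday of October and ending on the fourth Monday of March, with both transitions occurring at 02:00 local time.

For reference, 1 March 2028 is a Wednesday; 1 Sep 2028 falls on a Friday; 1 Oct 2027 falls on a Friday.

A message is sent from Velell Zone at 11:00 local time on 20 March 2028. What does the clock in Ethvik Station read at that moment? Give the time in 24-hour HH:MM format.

23:30

1 March 2028 is a Wednesday, so the first Sunday is March 5 and the third is March 19.
1 September 2028 is a Friday, so the first Sunday is September 3.
20 March 2028 lies within the daylight-saving period (19 March – 3 September), so Velell Zone is on daylight time, UTC+00:30.
11:00 Velell Zone − 0h30m = 10:30 UTC.
1 October 2027 is a Friday, so the first Sunday is October 3.
1 March 2028 is a Wednesday, so the first Monday is March 6 and the fourth is March 27.
At the standard offset (UTC−12:00), 10:30 UTC − 12h = 22:30 Ethvik Station standard time (rolling into the previous day, 19 March 2028).
The standard-time date in Ethvik Station, 19 March 2028, lies within the daylight-saving period (3 October 2027 – 27 March 2028), so Ethvik Station is on daylight time, UTC−11:00.
10:30 UTC − 11h = 23:30 Ethvik Station (rolling into the previous day, 19 March 2028).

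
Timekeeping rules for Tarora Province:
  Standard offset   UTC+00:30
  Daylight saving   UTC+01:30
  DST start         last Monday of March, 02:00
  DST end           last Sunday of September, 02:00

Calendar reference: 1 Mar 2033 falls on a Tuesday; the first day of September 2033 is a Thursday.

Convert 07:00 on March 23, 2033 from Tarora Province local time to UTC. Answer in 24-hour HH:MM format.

06:30

1 March 2033 is a Tuesday, so Mondays fall on 7, 14, 21, 28; the last is March 28.
1 September 2033 is a Thursday, so Sundays fall on 4, 11, 18, 25; the last is September 25.
March 23, 2033 is outside the daylight-saving period (28 March – 25 September), so Tarora Province is on standard time, UTC+00:30.
07:00 local − 0h30m = 06:30 UTC.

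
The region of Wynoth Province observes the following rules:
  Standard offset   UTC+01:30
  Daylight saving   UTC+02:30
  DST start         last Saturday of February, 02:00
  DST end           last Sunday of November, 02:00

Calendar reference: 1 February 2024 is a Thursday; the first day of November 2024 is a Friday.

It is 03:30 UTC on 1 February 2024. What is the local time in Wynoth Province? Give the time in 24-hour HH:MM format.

05:00

1 February 2024 is a Thursday, so Saturdays fall on 3, 10, 17, 24; the last is February 24.
1 November 2024 is a Friday, so Sundays fall on 3, 10, 17, 24; the last is November 24.
At the standard offset (UTC+01:30), 03:30 UTC + 1h30m = 05:00 Wynoth Province standard time.
Daylight saving runs 24 February – 24 November; the standard-time date in Wynoth Province, 1 February 2024, is outside that window, so Wynoth Province is on standard time at UTC+01:30.
03:30 UTC + 1h30m = 05:00 local.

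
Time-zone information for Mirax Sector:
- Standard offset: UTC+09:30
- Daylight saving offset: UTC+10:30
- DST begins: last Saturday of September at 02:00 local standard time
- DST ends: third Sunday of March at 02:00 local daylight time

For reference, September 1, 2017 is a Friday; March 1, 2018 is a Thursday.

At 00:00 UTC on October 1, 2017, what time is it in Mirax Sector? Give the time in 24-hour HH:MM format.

10:30

1 September 2017 is a Friday, so Saturdays fall on 2, 9, 16, 23, 30; the last is September 30.
1 March 2018 is a Thursday, so the first Sunday is March 4 and the third is March 18.
At the standard offset (UTC+09:30), 00:00 UTC + 9h30m = 09:30 Mirax Sector standard time.
The standard-time date in Mirax Sector, October 1, 2017, falls between 30 September 2017 and 18 March 2018, so daylight saving is in effect and Mirax Sector is at UTC+10:30.
00:00 UTC + 10h30m = 10:30 local.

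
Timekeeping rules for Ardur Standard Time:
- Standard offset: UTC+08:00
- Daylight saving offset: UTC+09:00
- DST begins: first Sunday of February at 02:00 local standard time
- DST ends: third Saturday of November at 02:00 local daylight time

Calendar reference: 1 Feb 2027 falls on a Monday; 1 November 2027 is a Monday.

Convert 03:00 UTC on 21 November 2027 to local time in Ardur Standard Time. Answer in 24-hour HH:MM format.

1 February 2027 is a Monday, so the first Sunday is February 7.
1 November 2027 is a Monday, so the first Saturday is November 6 and the third is November 20.
At the standard offset (UTC+08:00), 03:00 UTC + 8h = 11:00 Ardur Standard Time standard time.
The standard-time date in Ardur Standard Time, 21 November 2027, does not fall between 7 February and 20 November, so daylight saving is not in effect and Ardur Standard Time is at UTC+08:00.
03:00 UTC + 8h = 11:00 local.

11:00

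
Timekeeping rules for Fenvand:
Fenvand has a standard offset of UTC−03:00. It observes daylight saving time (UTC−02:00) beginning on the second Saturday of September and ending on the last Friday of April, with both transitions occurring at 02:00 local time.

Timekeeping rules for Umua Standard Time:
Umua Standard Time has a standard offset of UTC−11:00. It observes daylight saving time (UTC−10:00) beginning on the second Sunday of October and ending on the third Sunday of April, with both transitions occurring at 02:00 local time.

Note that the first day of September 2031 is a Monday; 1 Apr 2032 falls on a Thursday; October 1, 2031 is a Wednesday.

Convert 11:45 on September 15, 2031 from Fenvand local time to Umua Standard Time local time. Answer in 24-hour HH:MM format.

1 September 2031 is a Monday, so the first Saturday is September 6 and the second is September 13.
1 April 2032 is a Thursday, so Fridays fall on 2, 9, 16, 23, 30; the last is April 30.
September 15, 2031 lies within the daylight-saving period (13 September 2031 – 30 April 2032), so Fenvand is on daylight time, UTC−02:00.
11:45 Fenvand + 2h = 13:45 UTC.
1 October 2031 is a Wednesday, so the first Sunday is October 5 and the second is October 12.
1 April 2032 is a Thursday, so the first Sunday is April 4 and the third is April 18.
At the standard offset (UTC−11:00), 13:45 UTC − 11h = 02:45 Umua Standard Time standard time.
The standard-time date in Umua Standard Time, September 15, 2031, is outside the daylight-saving period (12 October 2031 – 18 April 2032), so Umua Standard Time is on standard time, UTC−11:00.
13:45 UTC − 11h = 02:45 Umua Standard Time.

02:45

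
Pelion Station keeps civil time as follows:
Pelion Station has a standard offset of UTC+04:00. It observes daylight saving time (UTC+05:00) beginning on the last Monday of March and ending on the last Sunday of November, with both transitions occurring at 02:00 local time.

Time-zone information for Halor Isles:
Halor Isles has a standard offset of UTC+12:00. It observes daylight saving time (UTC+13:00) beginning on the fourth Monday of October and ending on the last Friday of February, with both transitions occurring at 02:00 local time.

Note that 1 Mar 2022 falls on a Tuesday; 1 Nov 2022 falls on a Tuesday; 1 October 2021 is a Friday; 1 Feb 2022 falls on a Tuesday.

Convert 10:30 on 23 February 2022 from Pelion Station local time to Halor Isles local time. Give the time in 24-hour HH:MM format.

1 March 2022 is a Tuesday, so Mondays fall on 7, 14, 21, 28; the last is March 28.
1 November 2022 is a Tuesday, so Sundays fall on 6, 13, 20, 27; the last is November 27.
23 February 2022 is outside the daylight-saving period (28 March – 27 November), so Pelion Station is on standard time, UTC+04:00.
10:30 Pelion Station − 4h = 06:30 UTC.
1 October 2021 is a Friday, so the first Monday is October 4 and the fourth is October 25.
1 February 2022 is a Tuesday, so Fridays fall on 4, 11, 18, 25; the last is February 25.
At the standard offset (UTC+12:00), 06:30 UTC + 12h = 18:30 Halor Isles standard time.
The standard-time date in Halor Isles, 23 February 2022, falls between 25 October 2021 and 25 February 2022, so daylight saving is in effect and Halor Isles is at UTC+13:00.
06:30 UTC + 13h = 19:30 Halor Isles.

19:30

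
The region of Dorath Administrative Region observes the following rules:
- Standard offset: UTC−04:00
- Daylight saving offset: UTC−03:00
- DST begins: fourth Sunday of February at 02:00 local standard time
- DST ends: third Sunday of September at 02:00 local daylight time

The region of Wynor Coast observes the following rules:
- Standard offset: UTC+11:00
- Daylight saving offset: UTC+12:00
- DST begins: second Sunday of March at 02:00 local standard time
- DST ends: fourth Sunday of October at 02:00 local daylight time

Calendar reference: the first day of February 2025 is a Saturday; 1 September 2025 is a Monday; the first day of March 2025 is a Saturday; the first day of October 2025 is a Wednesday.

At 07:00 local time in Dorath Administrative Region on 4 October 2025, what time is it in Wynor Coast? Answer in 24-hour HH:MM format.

1 February 2025 is a Saturday, so the first Sunday is February 2 and the fourth is February 23.
1 September 2025 is a Monday, so the first Sunday is September 7 and the third is September 21.
4 October 2025 does not fall between 23 February and 21 September, so daylight saving is not in effect and Dorath Administrative Region is at UTC−04:00.
07:00 Dorath Administrative Region + 4h = 11:00 UTC.
1 March 2025 is a Saturday, so the first Sunday is March 2 and the second is March 9.
1 October 2025 is a Wednesday, so the first Sunday is October 5 and the fourth is October 26.
At the standard offset (UTC+11:00), 11:00 UTC + 11h = 22:00 Wynor Coast standard time.
The standard-time date in Wynor Coast, 4 October 2025, falls between 9 March and 26 October, so daylight saving is in effect and Wynor Coast is at UTC+12:00.
11:00 UTC + 12h = 23:00 Wynor Coast.

23:00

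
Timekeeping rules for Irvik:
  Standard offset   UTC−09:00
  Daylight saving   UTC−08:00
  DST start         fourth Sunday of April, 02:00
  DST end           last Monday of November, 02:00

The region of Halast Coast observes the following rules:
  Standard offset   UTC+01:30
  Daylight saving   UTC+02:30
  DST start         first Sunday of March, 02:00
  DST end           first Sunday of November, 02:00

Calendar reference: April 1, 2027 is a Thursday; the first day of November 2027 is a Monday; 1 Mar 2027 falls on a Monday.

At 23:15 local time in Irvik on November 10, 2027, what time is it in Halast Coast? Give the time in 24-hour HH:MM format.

08:45

1 April 2027 is a Thursday, so the first Sunday is April 4 and the fourth is April 25.
1 November 2027 is a Monday, so Mondays fall on 1, 8, 15, 22, 29; the last is November 29.
Daylight saving runs 25 April – 29 November; November 10, 2027 is inside that window, so Irvik is at UTC−08:00.
23:15 Irvik + 8h = 07:15 UTC (rolling into the next day, 11 November 2027).
1 March 2027 is a Monday, so the first Sunday is March 7.
1 November 2027 is a Monday, so the first Sunday is November 7.
At the standard offset (UTC+01:30), 07:15 UTC + 1h30m = 08:45 Halast Coast standard time.
Daylight saving runs 7 March – 7 November; the standard-time date in Halast Coast, November 11, 2027, is outside that window, so Halast Coast is on standard time at UTC+01:30.
07:15 UTC + 1h30m = 08:45 Halast Coast.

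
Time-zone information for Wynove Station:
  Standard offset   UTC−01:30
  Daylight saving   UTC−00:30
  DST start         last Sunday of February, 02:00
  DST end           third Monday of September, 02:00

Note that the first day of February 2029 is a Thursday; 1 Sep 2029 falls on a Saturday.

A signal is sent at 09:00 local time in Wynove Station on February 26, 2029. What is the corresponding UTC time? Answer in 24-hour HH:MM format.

1 February 2029 is a Thursday, so Sundays fall on 4, 11, 18, 25; the last is February 25.
1 September 2029 is a Saturday, so the first Monday is September 3 and the third is September 17.
February 26, 2029 falls between 25 February and 17 September, so daylight saving is in effect and Wynove Station is at UTC−00:30.
09:00 local + 0h30m = 09:30 UTC.

09:30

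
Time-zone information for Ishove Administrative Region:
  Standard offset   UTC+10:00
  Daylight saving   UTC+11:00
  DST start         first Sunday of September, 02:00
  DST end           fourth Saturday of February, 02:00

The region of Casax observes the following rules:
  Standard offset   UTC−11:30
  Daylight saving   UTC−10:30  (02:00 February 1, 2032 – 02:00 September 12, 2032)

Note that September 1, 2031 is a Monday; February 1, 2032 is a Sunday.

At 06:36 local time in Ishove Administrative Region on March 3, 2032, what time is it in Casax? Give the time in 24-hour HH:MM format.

1 September 2031 is a Monday, so the first Sunday is September 7.
1 February 2032 is a Sunday, so the first Saturday is February 7 and the fourth is February 28.
March 3, 2032 does not fall between 7 September 2031 and 28 February 2032, so daylight saving is not in effect and Ishove Administrative Region is at UTC+10:00.
06:36 Ishove Administrative Region − 10h = 20:36 UTC (rolling into the previous day, 2 March 2032).
At the standard offset (UTC−11:30), 20:36 UTC − 11h30m = 09:06 Casax standard time.
The standard-time date in Casax, March 2, 2032, falls between 1 February and 12 September, so daylight saving is in effect and Casax is at UTC−10:30.
20:36 UTC − 10h30m = 10:06 Casax.

10:06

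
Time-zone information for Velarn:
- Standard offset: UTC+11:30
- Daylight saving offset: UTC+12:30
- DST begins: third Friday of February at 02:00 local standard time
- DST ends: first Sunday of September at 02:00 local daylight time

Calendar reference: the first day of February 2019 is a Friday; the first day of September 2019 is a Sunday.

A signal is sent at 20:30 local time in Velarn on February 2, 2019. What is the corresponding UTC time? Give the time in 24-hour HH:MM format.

1 February 2019 is a Friday, so the first Friday is February 1 and the third is February 15.
1 September 2019 is a Sunday, so the first Sunday is September 1.
Daylight saving runs 15 February – 1 September; February 2, 2019 is outside that window, so Velarn is on standard time at UTC+11:30.
20:30 local − 11h30m = 09:00 UTC.

09:00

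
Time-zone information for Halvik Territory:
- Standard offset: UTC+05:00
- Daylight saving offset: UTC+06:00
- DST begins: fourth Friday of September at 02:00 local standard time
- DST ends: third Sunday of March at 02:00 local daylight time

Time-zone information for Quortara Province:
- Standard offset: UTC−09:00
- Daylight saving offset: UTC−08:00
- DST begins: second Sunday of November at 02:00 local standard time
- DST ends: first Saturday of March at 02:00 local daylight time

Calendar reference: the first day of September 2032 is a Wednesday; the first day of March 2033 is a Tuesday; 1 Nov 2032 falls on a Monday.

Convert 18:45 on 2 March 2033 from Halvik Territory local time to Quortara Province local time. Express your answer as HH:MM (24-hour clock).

1 September 2032 is a Wednesday, so the first Friday is September 3 and the fourth is September 24.
1 March 2033 is a Tuesday, so the first Sunday is March 6 and the third is March 20.
Daylight saving runs 24 September 2032 – 20 March 2033; 2 March 2033 is inside that window, so Halvik Territory is at UTC+06:00.
18:45 Halvik Territory − 6h = 12:45 UTC.
1 November 2032 is a Monday, so the first Sunday is November 7 and the second is November 14.
1 March 2033 is a Tuesday, so the first Saturday is March 5.
At the standard offset (UTC−09:00), 12:45 UTC − 9h = 03:45 Quortara Province standard time.
Daylight saving runs 14 November 2032 – 5 March 2033; the standard-time date in Quortara Province, 2 March 2033, is inside that window, so Quortara Province is at UTC−08:00.
12:45 UTC − 8h = 04:45 Quortara Province.

04:45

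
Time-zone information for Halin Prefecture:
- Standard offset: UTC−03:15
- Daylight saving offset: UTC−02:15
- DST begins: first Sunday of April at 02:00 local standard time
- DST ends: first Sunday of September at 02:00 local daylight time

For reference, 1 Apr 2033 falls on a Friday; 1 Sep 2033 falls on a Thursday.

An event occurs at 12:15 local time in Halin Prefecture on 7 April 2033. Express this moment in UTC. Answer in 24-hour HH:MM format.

1 April 2033 is a Friday, so the first Sunday is April 3.
1 September 2033 is a Thursday, so the first Sunday is September 4.
7 April 2033 lies within the daylight-saving period (3 April – 4 September), so Halin Prefecture is on daylight time, UTC−02:15.
12:15 local + 2h15m = 14:30 UTC.

14:30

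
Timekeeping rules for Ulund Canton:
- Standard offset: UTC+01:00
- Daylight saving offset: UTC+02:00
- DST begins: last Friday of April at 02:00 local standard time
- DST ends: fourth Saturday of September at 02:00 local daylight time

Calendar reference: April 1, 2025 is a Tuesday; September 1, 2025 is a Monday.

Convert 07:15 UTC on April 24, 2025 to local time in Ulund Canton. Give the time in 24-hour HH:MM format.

08:15

1 April 2025 is a Tuesday, so Fridays fall on 4, 11, 18, 25; the last is April 25.
1 September 2025 is a Monday, so the first Saturday is September 6 and the fourth is September 27.
At the standard offset (UTC+01:00), 07:15 UTC + 1h = 08:15 Ulund Canton standard time.
Daylight saving runs 25 April – 27 September; the standard-time date in Ulund Canton, April 24, 2025, is outside that window, so Ulund Canton is on standard time at UTC+01:00.
07:15 UTC + 1h = 08:15 local.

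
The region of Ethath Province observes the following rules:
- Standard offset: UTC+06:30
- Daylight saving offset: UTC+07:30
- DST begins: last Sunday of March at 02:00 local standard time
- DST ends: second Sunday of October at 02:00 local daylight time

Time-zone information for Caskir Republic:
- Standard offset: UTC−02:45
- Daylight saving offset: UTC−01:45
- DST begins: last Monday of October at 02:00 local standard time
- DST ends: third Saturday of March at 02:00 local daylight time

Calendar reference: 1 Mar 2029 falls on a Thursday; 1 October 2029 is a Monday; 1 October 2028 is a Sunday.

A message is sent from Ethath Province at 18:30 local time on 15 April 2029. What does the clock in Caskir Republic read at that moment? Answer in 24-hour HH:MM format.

1 March 2029 is a Thursday, so Sundays fall on 4, 11, 18, 25; the last is March 25.
1 October 2029 is a Monday, so the first Sunday is October 7 and the second is October 14.
Daylight saving runs 25 March – 14 October; 15 April 2029 is inside that window, so Ethath Province is at UTC+07:30.
18:30 Ethath Province − 7h30m = 11:00 UTC.
1 October 2028 is a Sunday, so Mondays fall on 2, 9, 16, 23, 30; the last is October 30.
1 March 2029 is a Thursday, so the first Saturday is March 3 and the third is March 17.
At the standard offset (UTC−02:45), 11:00 UTC − 2h45m = 08:15 Caskir Republic standard time.
The standard-time date in Caskir Republic, 15 April 2029, is outside the daylight-saving period (30 October 2028 – 17 March 2029), so Caskir Republic is on standard time, UTC−02:45.
11:00 UTC − 2h45m = 08:15 Caskir Republic.

08:15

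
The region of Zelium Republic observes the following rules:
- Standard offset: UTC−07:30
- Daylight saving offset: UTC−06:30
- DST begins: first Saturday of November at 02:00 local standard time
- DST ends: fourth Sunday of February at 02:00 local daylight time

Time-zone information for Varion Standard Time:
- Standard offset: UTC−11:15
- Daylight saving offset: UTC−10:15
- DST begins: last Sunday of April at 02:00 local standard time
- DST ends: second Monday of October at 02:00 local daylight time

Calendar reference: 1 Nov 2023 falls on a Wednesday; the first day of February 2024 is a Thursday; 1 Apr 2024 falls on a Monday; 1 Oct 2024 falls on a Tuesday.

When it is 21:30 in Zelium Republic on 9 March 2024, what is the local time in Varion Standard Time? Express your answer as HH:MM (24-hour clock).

1 November 2023 is a Wednesday, so the first Saturday is November 4.
1 February 2024 is a Thursday, so the first Sunday is February 4 and the fourth is February 25.
Daylight saving runs 4 November 2023 – 25 February 2024; 9 March 2024 is outside that window, so Zelium Republic is on standard time at UTC−07:30.
21:30 Zelium Republic + 7h30m = 05:00 UTC (rolling into the next day, 10 March 2024).
1 April 2024 is a Monday, so Sundays fall on 7, 14, 21, 28; the last is April 28.
1 October 2024 is a Tuesday, so the first Monday is October 7 and the second is October 14.
At the standard offset (UTC−11:15), 05:00 UTC − 11h15m = 17:45 Varion Standard Time standard time (rolling into the previous day, 9 March 2024).
The standard-time date in Varion Standard Time, 9 March 2024, is outside the daylight-saving period (28 April – 14 October), so Varion Standard Time is on standard time, UTC−11:15.
05:00 UTC − 11h15m = 17:45 Varion Standard Time (rolling into the previous day, 9 March 2024).

17:45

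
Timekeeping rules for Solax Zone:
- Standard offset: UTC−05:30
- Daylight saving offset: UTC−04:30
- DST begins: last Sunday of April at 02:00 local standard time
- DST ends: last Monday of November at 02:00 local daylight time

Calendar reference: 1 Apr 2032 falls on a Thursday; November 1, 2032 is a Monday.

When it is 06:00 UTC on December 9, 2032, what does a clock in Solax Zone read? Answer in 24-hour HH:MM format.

1 April 2032 is a Thursday, so Sundays fall on 4, 11, 18, 25; the last is April 25.
1 November 2032 is a Monday, so Mondays fall on 1, 8, 15, 22, 29; the last is November 29.
At the standard offset (UTC−05:30), 06:00 UTC − 5h30m = 00:30 Solax Zone standard time.
The standard-time date in Solax Zone, December 9, 2032, is outside the daylight-saving period (25 April – 29 November), so Solax Zone is on standard time, UTC−05:30.
06:00 UTC − 5h30m = 00:30 local.

00:30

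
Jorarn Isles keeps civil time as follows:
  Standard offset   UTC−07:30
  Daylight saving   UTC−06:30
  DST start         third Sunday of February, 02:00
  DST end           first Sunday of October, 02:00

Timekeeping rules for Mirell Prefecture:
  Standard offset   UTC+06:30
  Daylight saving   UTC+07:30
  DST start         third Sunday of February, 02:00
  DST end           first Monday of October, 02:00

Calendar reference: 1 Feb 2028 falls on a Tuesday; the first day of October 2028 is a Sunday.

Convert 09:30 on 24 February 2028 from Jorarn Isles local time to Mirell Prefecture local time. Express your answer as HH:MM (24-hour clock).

1 February 2028 is a Tuesday, so the first Sunday is February 6 and the third is February 20.
1 October 2028 is a Sunday, so the first Sunday is October 1.
Daylight saving runs 20 February – 1 October; 24 February 2028 is inside that window, so Jorarn Isles is at UTC−06:30.
09:30 Jorarn Isles + 6h30m = 16:00 UTC.
1 February 2028 is a Tuesday, so the first Sunday is February 6 and the third is February 20.
1 October 2028 is a Sunday, so the first Monday is October 2.
At the standard offset (UTC+06:30), 16:00 UTC + 6h30m = 22:30 Mirell Prefecture standard time.
The standard-time date in Mirell Prefecture, 24 February 2028, falls between 20 February and 2 October, so daylight saving is in effect and Mirell Prefecture is at UTC+07:30.
16:00 UTC + 7h30m = 23:30 Mirell Prefecture.

23:30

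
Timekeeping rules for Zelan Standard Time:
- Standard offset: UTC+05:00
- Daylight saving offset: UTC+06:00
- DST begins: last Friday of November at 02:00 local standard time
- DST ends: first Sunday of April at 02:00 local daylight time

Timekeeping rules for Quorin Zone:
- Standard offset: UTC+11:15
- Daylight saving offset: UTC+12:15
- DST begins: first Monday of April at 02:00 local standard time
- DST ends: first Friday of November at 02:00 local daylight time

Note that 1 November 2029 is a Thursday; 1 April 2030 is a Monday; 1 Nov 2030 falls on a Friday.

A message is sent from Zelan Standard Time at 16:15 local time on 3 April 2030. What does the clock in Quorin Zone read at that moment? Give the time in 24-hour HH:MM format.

22:30

1 November 2029 is a Thursday, so Fridays fall on 2, 9, 16, 23, 30; the last is November 30.
1 April 2030 is a Monday, so the first Sunday is April 7.
3 April 2030 lies within the daylight-saving period (30 November 2029 – 7 April 2030), so Zelan Standard Time is on daylight time, UTC+06:00.
16:15 Zelan Standard Time − 6h = 10:15 UTC.
1 April 2030 is a Monday, so the first Monday is April 1.
1 November 2030 is a Friday, so the first Friday is November 1.
At the standard offset (UTC+11:15), 10:15 UTC + 11h15m = 21:30 Quorin Zone standard time.
Daylight saving runs 1 April – 1 November; the standard-time date in Quorin Zone, 3 April 2030, is inside that window, so Quorin Zone is at UTC+12:15.
10:15 UTC + 12h15m = 22:30 Quorin Zone.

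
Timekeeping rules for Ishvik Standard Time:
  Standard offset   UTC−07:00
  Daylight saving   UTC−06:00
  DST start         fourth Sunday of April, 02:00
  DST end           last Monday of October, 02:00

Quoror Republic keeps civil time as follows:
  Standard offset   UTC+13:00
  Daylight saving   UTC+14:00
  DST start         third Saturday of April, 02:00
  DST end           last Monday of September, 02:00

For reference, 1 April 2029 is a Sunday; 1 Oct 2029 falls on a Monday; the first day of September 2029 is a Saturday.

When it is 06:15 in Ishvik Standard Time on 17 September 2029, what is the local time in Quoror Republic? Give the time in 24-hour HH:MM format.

02:15

1 April 2029 is a Sunday, so the first Sunday is April 1 and the fourth is April 22.
1 October 2029 is a Monday, so Mondays fall on 1, 8, 15, 22, 29; the last is October 29.
17 September 2029 falls between 22 April and 29 October, so daylight saving is in effect and Ishvik Standard Time is at UTC−06:00.
06:15 Ishvik Standard Time + 6h = 12:15 UTC.
1 April 2029 is a Sunday, so the first Saturday is April 7 and the third is April 21.
1 September 2029 is a Saturday, so Mondays fall on 3, 10, 17, 24; the last is September 24.
At the standard offset (UTC+13:00), 12:15 UTC + 13h = 01:15 Quoror Republic standard time (rolling into the next day, 18 September 2029).
The standard-time date in Quoror Republic, 18 September 2029, lies within the daylight-saving period (21 April – 24 September), so Quoror Republic is on daylight time, UTC+14:00.
12:15 UTC + 14h = 02:15 Quoror Republic (rolling into the next day, 18 September 2029).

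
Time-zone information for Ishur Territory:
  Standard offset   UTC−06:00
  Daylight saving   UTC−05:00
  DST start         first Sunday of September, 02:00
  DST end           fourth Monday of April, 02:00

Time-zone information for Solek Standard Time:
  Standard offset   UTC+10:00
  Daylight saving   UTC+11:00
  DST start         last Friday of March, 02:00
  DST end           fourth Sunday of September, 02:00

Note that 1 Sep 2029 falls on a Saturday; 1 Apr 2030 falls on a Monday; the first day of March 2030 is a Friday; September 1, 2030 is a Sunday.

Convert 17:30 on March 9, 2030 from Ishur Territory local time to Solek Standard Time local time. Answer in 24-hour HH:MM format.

1 September 2029 is a Saturday, so the first Sunday is September 2.
1 April 2030 is a Monday, so the first Monday is April 1 and the fourth is April 22.
March 9, 2030 falls between 2 September 2029 and 22 April 2030, so daylight saving is in effect and Ishur Territory is at UTC−05:00.
17:30 Ishur Territory + 5h = 22:30 UTC.
1 March 2030 is a Friday, so Fridays fall on 1, 8, 15, 22, 29; the last is March 29.
1 September 2030 is a Sunday, so the first Sunday is September 1 and the fourth is September 22.
At the standard offset (UTC+10:00), 22:30 UTC + 10h = 08:30 Solek Standard Time standard time (rolling into the next day, 10 March 2030).
The standard-time date in Solek Standard Time, March 10, 2030, does not fall between 29 March and 22 September, so daylight saving is not in effect and Solek Standard Time is at UTC+10:00.
22:30 UTC + 10h = 08:30 Solek Standard Time (rolling into the next day, 10 March 2030).

08:30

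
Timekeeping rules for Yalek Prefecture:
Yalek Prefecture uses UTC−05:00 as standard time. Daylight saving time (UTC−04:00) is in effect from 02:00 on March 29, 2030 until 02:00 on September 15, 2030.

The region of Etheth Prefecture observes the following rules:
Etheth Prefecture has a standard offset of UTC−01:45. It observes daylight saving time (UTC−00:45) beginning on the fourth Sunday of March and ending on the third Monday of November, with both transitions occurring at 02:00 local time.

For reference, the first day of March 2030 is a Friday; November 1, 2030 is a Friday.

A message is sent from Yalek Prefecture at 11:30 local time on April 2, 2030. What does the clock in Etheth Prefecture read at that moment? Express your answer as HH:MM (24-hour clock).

Daylight saving runs 29 March – 15 September; April 2, 2030 is inside that window, so Yalek Prefecture is at UTC−04:00.
11:30 Yalek Prefecture + 4h = 15:30 UTC.
1 March 2030 is a Friday, so the first Sunday is March 3 and the fourth is March 24.
1 November 2030 is a Friday, so the first Monday is November 4 and the third is November 18.
At the standard offset (UTC−01:45), 15:30 UTC − 1h45m = 13:45 Etheth Prefecture standard time.
The standard-time date in Etheth Prefecture, April 2, 2030, falls between 24 March and 18 November, so daylight saving is in effect and Etheth Prefecture is at UTC−00:45.
15:30 UTC − 0h45m = 14:45 Etheth Prefecture.

14:45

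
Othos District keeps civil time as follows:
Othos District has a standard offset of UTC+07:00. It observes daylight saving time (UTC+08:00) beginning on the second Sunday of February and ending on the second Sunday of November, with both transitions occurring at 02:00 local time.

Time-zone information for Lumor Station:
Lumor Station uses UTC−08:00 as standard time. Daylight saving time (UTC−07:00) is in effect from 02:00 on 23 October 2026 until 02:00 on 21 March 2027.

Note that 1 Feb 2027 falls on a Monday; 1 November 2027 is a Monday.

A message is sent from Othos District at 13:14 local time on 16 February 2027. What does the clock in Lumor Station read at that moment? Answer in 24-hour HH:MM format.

22:14

1 February 2027 is a Monday, so the first Sunday is February 7 and the second is February 14.
1 November 2027 is a Monday, so the first Sunday is November 7 and the second is November 14.
16 February 2027 falls between 14 February and 14 November, so daylight saving is in effect and Othos District is at UTC+08:00.
13:14 Othos District − 8h = 05:14 UTC.
At the standard offset (UTC−08:00), 05:14 UTC − 8h = 21:14 Lumor Station standard time (rolling into the previous day, 15 February 2027).
The standard-time date in Lumor Station, 15 February 2027, falls between 23 October 2026 and 21 March 2027, so daylight saving is in effect and Lumor Station is at UTC−07:00.
05:14 UTC − 7h = 22:14 Lumor Station (rolling into the previous day, 15 February 2027).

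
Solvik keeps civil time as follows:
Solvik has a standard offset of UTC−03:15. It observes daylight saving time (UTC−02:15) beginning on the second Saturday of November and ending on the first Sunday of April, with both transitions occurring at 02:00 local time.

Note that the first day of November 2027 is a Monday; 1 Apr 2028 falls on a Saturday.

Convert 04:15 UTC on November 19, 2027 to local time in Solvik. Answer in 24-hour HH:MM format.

1 November 2027 is a Monday, so the first Saturday is November 6 and the second is November 13.
1 April 2028 is a Saturday, so the first Sunday is April 2.
At the standard offset (UTC−03:15), 04:15 UTC − 3h15m = 01:00 Solvik standard time.
The standard-time date in Solvik, November 19, 2027, falls between 13 November 2027 and 2 April 2028, so daylight saving is in effect and Solvik is at UTC−02:15.
04:15 UTC − 2h15m = 02:00 local.

02:00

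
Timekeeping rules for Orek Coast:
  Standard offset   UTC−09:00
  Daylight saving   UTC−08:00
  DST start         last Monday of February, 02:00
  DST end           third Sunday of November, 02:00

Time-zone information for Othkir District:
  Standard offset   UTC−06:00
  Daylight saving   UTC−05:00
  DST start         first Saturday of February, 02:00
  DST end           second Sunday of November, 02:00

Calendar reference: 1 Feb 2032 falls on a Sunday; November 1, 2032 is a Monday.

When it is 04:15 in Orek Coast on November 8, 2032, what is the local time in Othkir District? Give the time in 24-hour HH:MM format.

1 February 2032 is a Sunday, so Mondays fall on 2, 9, 16, 23; the last is February 23.
1 November 2032 is a Monday, so the first Sunday is November 7 and the third is November 21.
November 8, 2032 falls between 23 February and 21 November, so daylight saving is in effect and Orek Coast is at UTC−08:00.
04:15 Orek Coast + 8h = 12:15 UTC.
1 February 2032 is a Sunday, so the first Saturday is February 7.
1 November 2032 is a Monday, so the first Sunday is November 7 and the second is November 14.
At the standard offset (UTC−06:00), 12:15 UTC − 6h = 06:15 Othkir District standard time.
Daylight saving runs 7 February – 14 November; the standard-time date in Othkir District, November 8, 2032, is inside that window, so Othkir District is at UTC−05:00.
12:15 UTC − 5h = 07:15 Othkir District.

07:15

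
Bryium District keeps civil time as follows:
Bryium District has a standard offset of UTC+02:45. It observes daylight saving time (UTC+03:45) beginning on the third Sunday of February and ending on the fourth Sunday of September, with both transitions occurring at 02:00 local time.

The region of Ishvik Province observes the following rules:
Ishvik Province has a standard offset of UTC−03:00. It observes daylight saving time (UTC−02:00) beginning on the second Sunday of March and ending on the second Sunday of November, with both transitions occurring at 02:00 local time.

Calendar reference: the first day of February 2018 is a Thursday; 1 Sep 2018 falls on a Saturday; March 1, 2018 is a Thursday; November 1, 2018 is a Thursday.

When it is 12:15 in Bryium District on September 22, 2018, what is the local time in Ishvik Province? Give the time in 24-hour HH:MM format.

06:30

1 February 2018 is a Thursday, so the first Sunday is February 4 and the third is February 18.
1 September 2018 is a Saturday, so the first Sunday is September 2 and the fourth is September 23.
Daylight saving runs 18 February – 23 September; September 22, 2018 is inside that window, so Bryium District is at UTC+03:45.
12:15 Bryium District − 3h45m = 08:30 UTC.
1 March 2018 is a Thursday, so the first Sunday is March 4 and the second is March 11.
1 November 2018 is a Thursday, so the first Sunday is November 4 and the second is November 11.
At the standard offset (UTC−03:00), 08:30 UTC − 3h = 05:30 Ishvik Province standard time.
The standard-time date in Ishvik Province, September 22, 2018, lies within the daylight-saving period (11 March – 11 November), so Ishvik Province is on daylight time, UTC−02:00.
08:30 UTC − 2h = 06:30 Ishvik Province.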